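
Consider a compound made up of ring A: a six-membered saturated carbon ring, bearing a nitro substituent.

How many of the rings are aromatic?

Ring A has only sp³ atoms, so it is not fully conjugated — not aromatic (cyclohexane).

0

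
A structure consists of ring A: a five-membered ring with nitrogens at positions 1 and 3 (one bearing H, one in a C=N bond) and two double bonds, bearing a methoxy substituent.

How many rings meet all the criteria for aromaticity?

Ring A is fully conjugated (every ring atom contributes a p orbital); 2 ring double bonds (4 π electrons) plus a heteroatom lone pair (2) give 6 π electrons. 6 = 4(1)+2, so ring A is aromatic (imidazole).

1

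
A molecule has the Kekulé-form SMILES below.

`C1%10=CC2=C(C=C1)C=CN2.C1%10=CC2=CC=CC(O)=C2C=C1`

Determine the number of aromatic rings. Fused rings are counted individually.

4

The SMILES encodes a six-membered carbon ring with three alternating C=C double bonds, fused to a five-membered ring containing one N–H nitrogen and two C=C double bonds; two fused six-membered carbon rings, each with three alternating C=C double bonds.
The fused 6/5-membered bicyclic (with one N–H) is a single π system with 9 sp² atoms and 10 π electrons from ring double bonds plus a heteroatom lone pair. 10 = 4(2)+2, so the system is aromatic and both rings count as aromatic (indole).
The fused 6/6-membered bicyclic is a single π system with 10 sp² atoms and 10 π electrons from ring double bonds. 10 = 4(2)+2, so the system is aromatic and both rings count as aromatic (naphthalene).
4 of the 4 rings are aromatic. Total: 4.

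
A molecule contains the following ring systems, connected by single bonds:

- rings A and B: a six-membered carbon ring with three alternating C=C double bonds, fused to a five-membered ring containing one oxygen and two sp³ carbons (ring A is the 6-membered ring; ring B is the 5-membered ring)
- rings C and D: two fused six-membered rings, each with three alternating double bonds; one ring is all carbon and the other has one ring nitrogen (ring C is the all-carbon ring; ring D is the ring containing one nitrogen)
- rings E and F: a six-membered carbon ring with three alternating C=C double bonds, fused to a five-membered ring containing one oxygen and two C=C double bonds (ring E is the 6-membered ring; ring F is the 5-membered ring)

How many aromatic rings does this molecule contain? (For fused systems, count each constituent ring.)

Ring A is planar and fully conjugated; 3 ring double bonds give 6 π electrons. 6 = 4(1)+2, so ring A is aromatic (benzene ring).
Ring B has two sp³ carbons, so it is not fully conjugated — not aromatic (oxolane ring).
Rings C and D form a fused bicyclic system (with one nitrogen) with 10 sp² atoms and 10 π electrons from ring double bonds. 10 = 4(2)+2, so the system is aromatic and both rings count as aromatic (quinoline).
Rings E and F form a fused bicyclic system (with one oxygen) with 9 sp² atoms and 10 π electrons from ring double bonds plus a heteroatom lone pair. 10 = 4(2)+2, so the system is aromatic and both rings count as aromatic (benzofuran).
Aromatic: A, C, D, E, F. Total: 5.

5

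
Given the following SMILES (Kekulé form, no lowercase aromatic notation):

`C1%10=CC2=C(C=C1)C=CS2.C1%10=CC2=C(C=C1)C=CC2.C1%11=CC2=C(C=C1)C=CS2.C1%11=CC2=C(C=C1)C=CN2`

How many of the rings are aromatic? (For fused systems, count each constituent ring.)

7

The SMILES encodes a six-membered carbon ring with three alternating C=C double bonds, fused to a five-membered ring containing one sulfur and two C=C double bonds; a six-membered carbon ring with three alternating C=C double bonds, fused to a five-membered carbon ring containing one C=C double bond and one sp³ carbon; a six-membered carbon ring with three alternating C=C double bonds, fused to a five-membered ring containing one sulfur and two C=C double bonds; a six-membered carbon ring with three alternating C=C double bonds, fused to a five-membered ring containing one N–H nitrogen and two C=C double bonds.
The fused 6/5-membered bicyclic (with one sulfur) is a single π system with 9 sp² atoms and 10 π electrons from ring double bonds plus a heteroatom lone pair. 10 = 4(2)+2, so the system is aromatic and both rings count as aromatic (benzothiophene).
The 6-membered ring is planar and fully conjugated; 3 ring double bonds give 6 π electrons. Since 6 = 4n+2 (n=1), it is aromatic (benzene ring).
The 5-membered ring has one sp³ carbon, so it is not fully conjugated — not aromatic (cyclopentene ring).
The fused 6/5-membered bicyclic (with one sulfur) is a single π system with 9 sp² atoms and 10 π electrons from ring double bonds plus a heteroatom lone pair. 10 = 4(2)+2, so the system is aromatic and both rings count as aromatic (benzothiophene).
The fused 6/5-membered bicyclic (with one N–H) is a single π system with 9 sp² atoms and 10 π electrons from ring double bonds plus a heteroatom lone pair. 10 = 4(2)+2, so the system is aromatic and both rings count as aromatic (indole).
7 of the 8 rings are aromatic. Total: 7.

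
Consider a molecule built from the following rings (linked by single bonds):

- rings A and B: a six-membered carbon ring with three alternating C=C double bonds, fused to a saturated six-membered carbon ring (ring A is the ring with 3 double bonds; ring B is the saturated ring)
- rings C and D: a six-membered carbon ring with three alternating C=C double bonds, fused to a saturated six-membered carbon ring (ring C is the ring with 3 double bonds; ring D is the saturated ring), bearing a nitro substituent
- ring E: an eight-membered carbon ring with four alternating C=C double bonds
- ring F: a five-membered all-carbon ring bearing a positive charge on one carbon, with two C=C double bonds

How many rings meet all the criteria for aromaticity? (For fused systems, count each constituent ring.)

2

Ring A has a continuous p-orbital overlap around the ring; 3 ring double bonds give 6 π electrons. That satisfies 4n+2 with n=1, so ring A is aromatic (benzene ring).
Ring B has four sp³ carbons, so it is not fully conjugated — not aromatic (cyclohexane ring).
Ring C is fully conjugated (every ring atom contributes a p orbital); 3 ring double bonds give 6 π electrons. 6 = 4(1)+2, so ring C is aromatic (benzene ring).
Ring D has four sp³ carbons, so it is not fully conjugated — not aromatic (cyclohexane ring).
Ring E has only sp² ring atoms; a planar conformation would have a fully conjugated π system of 8 electrons. But 8 = 4(2), which is 4n not 4n+2, so ring E is not aromatic (cyclooctatetraene) — cyclooctatetraene distorts into a non-planar tub to avoid antiaromaticity.
Ring F has only sp² ring atoms; a planar conformation would have a fully conjugated π system of 4 electrons. But 4 = 4(1), which is 4n not 4n+2, so ring F is not aromatic (cyclopentadienyl cation).
Aromatic: A, C. Total: 2.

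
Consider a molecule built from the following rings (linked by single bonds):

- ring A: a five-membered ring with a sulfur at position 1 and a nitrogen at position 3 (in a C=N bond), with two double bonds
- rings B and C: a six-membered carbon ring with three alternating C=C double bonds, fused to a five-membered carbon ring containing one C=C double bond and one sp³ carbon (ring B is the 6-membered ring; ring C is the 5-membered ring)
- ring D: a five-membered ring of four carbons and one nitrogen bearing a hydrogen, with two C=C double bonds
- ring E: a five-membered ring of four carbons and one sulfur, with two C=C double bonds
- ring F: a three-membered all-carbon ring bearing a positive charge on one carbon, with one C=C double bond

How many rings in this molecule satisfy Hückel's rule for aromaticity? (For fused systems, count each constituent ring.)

Ring A is fully conjugated (every ring atom contributes a p orbital); 2 ring double bonds (4 π electrons) plus a heteroatom lone pair (2) give 6 π electrons. That satisfies 4n+2 with n=1, so ring A is aromatic (thiazole).
Ring B is planar and fully conjugated; 3 ring double bonds give 6 π electrons. 6 = 4(1)+2, so ring B is aromatic (benzene ring).
Ring C has one sp³ carbon, so it is not fully conjugated — not aromatic (cyclopentene ring).
Ring D has a continuous p-orbital overlap around the ring; 2 ring double bonds (4 π electrons) plus a heteroatom lone pair (2) give 6 π electrons. 6 = 4(1)+2, so ring D is aromatic (pyrrole).
Ring E is planar and fully conjugated; 2 ring double bonds (4 π electrons) plus a heteroatom lone pair (2) give 6 π electrons. That satisfies 4n+2 with n=1, so ring E is aromatic (thiophene).
Ring F has a continuous p-orbital overlap around the ring; 1 ring double bond (2 π electrons) plus the carbocation's empty p orbital (0, but keeps the ring conjugated) give 2 π electrons. That satisfies 4n+2 with n=0, so ring F is aromatic (cyclopropenyl cation).
Aromatic: A, B, D, E, F. Total: 5.

5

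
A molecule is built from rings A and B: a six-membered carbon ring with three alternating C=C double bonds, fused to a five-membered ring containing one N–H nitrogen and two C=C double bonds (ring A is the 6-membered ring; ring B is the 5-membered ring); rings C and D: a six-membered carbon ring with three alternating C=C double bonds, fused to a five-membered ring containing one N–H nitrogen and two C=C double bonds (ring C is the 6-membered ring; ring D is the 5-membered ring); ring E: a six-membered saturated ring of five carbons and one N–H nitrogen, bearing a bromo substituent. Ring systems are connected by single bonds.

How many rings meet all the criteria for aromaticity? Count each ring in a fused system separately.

4

Rings A and B form a fused bicyclic system (with one N–H) with 9 sp² atoms and 10 π electrons from ring double bonds plus a heteroatom lone pair. 10 = 4(2)+2, so the system is aromatic and both rings count as aromatic (indole).
Rings C and D form a fused bicyclic system (with one N–H) with 9 sp² atoms and 10 π electrons from ring double bonds plus a heteroatom lone pair. 10 = 4(2)+2, so the system is aromatic and both rings count as aromatic (indole).
Ring E has only sp³ atoms, so it is not fully conjugated — not aromatic (piperidine).
Aromatic: A, B, C, D. Total: 4.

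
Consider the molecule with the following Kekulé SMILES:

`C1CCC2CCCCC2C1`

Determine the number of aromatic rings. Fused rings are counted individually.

0

The SMILES encodes two fused six-membered saturated carbon rings.
The 6-membered ring has only sp³ atoms, so it is not fully conjugated — not aromatic (cyclohexane ring).
The second 6-membered ring has only sp³ atoms, so it is not fully conjugated — not aromatic (cyclohexane ring).
None of the rings are aromatic. Total: 0.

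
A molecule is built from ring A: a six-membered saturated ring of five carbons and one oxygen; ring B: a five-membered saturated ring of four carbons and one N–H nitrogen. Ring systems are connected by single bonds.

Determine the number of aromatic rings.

0

Ring A has only sp³ atoms, so it is not fully conjugated — not aromatic (tetrahydropyran).
Ring B has only sp³ atoms, so it is not fully conjugated — not aromatic (pyrrolidine).
No ring is aromatic. Total: 0.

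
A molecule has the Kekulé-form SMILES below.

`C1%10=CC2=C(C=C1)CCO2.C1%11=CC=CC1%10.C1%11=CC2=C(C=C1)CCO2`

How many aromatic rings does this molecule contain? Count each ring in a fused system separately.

2

The SMILES encodes a six-membered carbon ring with three alternating C=C double bonds, fused to a five-membered ring containing one oxygen and two sp³ carbons; a five-membered carbon ring with two conjugated C=C double bonds and one sp³ carbon; a six-membered carbon ring with three alternating C=C double bonds, fused to a five-membered ring containing one oxygen and two sp³ carbons.
The 6-membered ring has a continuous p-orbital overlap around the ring; 3 ring double bonds give 6 π electrons. That satisfies 4n+2 with n=1, so it is aromatic (benzene ring).
The 5-membered ring with one oxygen has two sp³ carbons, so it is not fully conjugated — not aromatic (oxolane ring).
The 5-membered ring has one sp³ carbon, so it is not fully conjugated — not aromatic (cyclopentadiene).
The second 6-membered ring is planar and fully conjugated; 3 ring double bonds give 6 π electrons. Since 6 = 4n+2 (n=1), it is aromatic (benzene ring).
The second 5-membered ring with one oxygen has two sp³ carbons, so it is not fully conjugated — not aromatic (oxolane ring).
2 of the 5 rings are aromatic. Total: 2.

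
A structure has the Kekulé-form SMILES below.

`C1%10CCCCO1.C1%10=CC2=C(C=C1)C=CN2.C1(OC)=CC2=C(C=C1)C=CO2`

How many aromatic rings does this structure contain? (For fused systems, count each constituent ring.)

4

The SMILES encodes a six-membered saturated ring of five carbons and one oxygen; a six-membered carbon ring with three alternating C=C double bonds, fused to a five-membered ring containing one N–H nitrogen and two C=C double bonds; a six-membered carbon ring with three alternating C=C double bonds, fused to a five-membered ring containing one oxygen and two C=C double bonds.
The 6-membered ring with one oxygen has only sp³ atoms, so it is not fully conjugated — not aromatic (tetrahydropyran).
The fused 6/5-membered bicyclic (with one N–H) is a single π system with 9 sp² atoms and 10 π electrons from ring double bonds plus a heteroatom lone pair. 10 = 4(2)+2, so the system is aromatic and both rings count as aromatic (indole).
The fused 6/5-membered bicyclic (with one oxygen) is a single π system with 9 sp² atoms and 10 π electrons from ring double bonds plus a heteroatom lone pair. 10 = 4(2)+2, so the system is aromatic and both rings count as aromatic (benzofuran).
4 of the 5 rings are aromatic. Total: 4.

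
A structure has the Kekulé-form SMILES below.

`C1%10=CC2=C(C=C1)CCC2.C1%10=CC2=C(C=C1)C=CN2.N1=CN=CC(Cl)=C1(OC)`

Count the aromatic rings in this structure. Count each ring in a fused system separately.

The SMILES encodes a six-membered carbon ring with three alternating C=C double bonds, fused to a saturated five-membered carbon ring; a six-membered carbon ring with three alternating C=C double bonds, fused to a five-membered ring containing one N–H nitrogen and two C=C double bonds; a six-membered ring with nitrogens at positions 1 and 3 and three alternating double bonds.
The 6-membered ring is planar and fully conjugated; 3 ring double bonds give 6 π electrons. Since 6 = 4n+2 (n=1), it is aromatic (benzene ring).
The 5-membered ring has three sp³ carbons, so it is not fully conjugated — not aromatic (cyclopentane ring).
The fused 6/5-membered bicyclic (with one N–H) is a single π system with 9 sp² atoms and 10 π electrons from ring double bonds plus a heteroatom lone pair. 10 = 4(2)+2, so the system is aromatic and both rings count as aromatic (indole).
The 6-membered ring with two nitrogens (1,3) is fully conjugated (every ring atom contributes a p orbital); 3 ring double bonds give 6 π electrons. That satisfies 4n+2 with n=1, so it is aromatic (pyrimidine).
4 of the 5 rings are aromatic. Total: 4.

4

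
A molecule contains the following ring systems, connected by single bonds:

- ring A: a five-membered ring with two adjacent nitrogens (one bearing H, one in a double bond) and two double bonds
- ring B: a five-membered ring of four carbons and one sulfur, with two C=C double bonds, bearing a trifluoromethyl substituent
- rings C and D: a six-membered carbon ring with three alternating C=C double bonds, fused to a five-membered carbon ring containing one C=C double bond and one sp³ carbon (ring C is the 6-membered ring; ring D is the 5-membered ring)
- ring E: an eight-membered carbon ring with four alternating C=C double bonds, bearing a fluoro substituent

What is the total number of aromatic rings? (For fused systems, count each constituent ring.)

Ring A is fully conjugated (every ring atom contributes a p orbital); 2 ring double bonds (4 π electrons) plus a heteroatom lone pair (2) give 6 π electrons. Since 6 = 4n+2 (n=1), ring A is aromatic (pyrazole).
Ring B is fully conjugated (every ring atom contributes a p orbital); 2 ring double bonds (4 π electrons) plus a heteroatom lone pair (2) give 6 π electrons. That satisfies 4n+2 with n=1, so ring B is aromatic (thiophene).
Ring C is planar and fully conjugated; 3 ring double bonds give 6 π electrons. 6 = 4(1)+2, so ring C is aromatic (benzene ring).
Ring D has one sp³ carbon, so it is not fully conjugated — not aromatic (cyclopentene ring).
Ring E has only sp² ring atoms; a planar conformation would have a fully conjugated π system of 8 electrons. But 8 = 4(2), which is 4n not 4n+2, so ring E is not aromatic (cyclooctatetraene) — cyclooctatetraene distorts into a non-planar tub to avoid antiaromaticity.
Aromatic: A, B, C. Total: 3.

3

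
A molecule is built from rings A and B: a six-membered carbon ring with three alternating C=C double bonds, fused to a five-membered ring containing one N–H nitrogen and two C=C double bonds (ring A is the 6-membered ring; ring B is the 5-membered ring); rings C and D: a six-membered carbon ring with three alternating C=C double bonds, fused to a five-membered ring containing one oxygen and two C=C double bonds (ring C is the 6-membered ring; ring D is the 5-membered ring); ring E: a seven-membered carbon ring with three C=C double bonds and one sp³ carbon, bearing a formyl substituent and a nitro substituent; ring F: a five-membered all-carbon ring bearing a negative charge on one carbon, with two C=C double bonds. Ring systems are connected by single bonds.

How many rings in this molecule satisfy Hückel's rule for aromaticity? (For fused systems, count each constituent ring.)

5

Rings A and B form a fused bicyclic system (with one N–H) with 9 sp² atoms and 10 π electrons from ring double bonds plus a heteroatom lone pair. 10 = 4(2)+2, so the system is aromatic and both rings count as aromatic (indole).
Rings C and D form a fused bicyclic system (with one oxygen) with 9 sp² atoms and 10 π electrons from ring double bonds plus a heteroatom lone pair. 10 = 4(2)+2, so the system is aromatic and both rings count as aromatic (benzofuran).
Ring E has one sp³ carbon, so it is not fully conjugated — not aromatic (cycloheptatriene).
Ring F is fully conjugated (every ring atom contributes a p orbital); 2 ring double bonds (4 π electrons) plus the carbanion lone pair (2) give 6 π electrons. That satisfies 4n+2 with n=1, so ring F is aromatic (cyclopentadienyl anion).
Aromatic: A, B, C, D, F. Total: 5.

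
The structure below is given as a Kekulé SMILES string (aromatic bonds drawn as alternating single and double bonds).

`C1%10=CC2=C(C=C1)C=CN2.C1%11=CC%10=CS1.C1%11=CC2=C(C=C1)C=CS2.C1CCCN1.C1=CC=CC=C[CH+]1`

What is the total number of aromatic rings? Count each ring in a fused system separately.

The SMILES encodes a six-membered carbon ring with three alternating C=C double bonds, fused to a five-membered ring containing one N–H nitrogen and two C=C double bonds; a five-membered ring of four carbons and one sulfur, with two C=C double bonds; a six-membered carbon ring with three alternating C=C double bonds, fused to a five-membered ring containing one sulfur and two C=C double bonds; a five-membered saturated ring of four carbons and one N–H nitrogen; a seven-membered all-carbon ring bearing a positive charge on one carbon, with three C=C double bonds.
The fused 6/5-membered bicyclic (with one N–H) is a single π system with 9 sp² atoms and 10 π electrons from ring double bonds plus a heteroatom lone pair. 10 = 4(2)+2, so the system is aromatic and both rings count as aromatic (indole).
The 5-membered ring with one sulfur is planar and fully conjugated; 2 ring double bonds (4 π electrons) plus a heteroatom lone pair (2) give 6 π electrons. 6 = 4(1)+2, so it is aromatic (thiophene).
The fused 6/5-membered bicyclic (with one sulfur) is a single π system with 9 sp² atoms and 10 π electrons from ring double bonds plus a heteroatom lone pair. 10 = 4(2)+2, so the system is aromatic and both rings count as aromatic (benzothiophene).
The 5-membered ring with one N–H has only sp³ atoms, so it is not fully conjugated — not aromatic (pyrrolidine).
The 7-membered ring has a continuous p-orbital overlap around the ring; 3 ring double bonds (6 π electrons) plus the carbocation's empty p orbital (0, but keeps the ring conjugated) give 6 π electrons. That satisfies 4n+2 with n=1, so it is aromatic (tropylium cation).
6 of the 7 rings are aromatic. Total: 6.

6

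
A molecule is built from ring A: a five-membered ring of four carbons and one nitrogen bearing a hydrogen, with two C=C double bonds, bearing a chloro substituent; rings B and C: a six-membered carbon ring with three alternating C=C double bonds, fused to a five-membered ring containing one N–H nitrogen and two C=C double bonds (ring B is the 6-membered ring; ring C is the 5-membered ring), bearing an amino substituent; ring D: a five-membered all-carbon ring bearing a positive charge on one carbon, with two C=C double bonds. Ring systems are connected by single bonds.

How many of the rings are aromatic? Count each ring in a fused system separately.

3

Ring A is planar and fully conjugated; 2 ring double bonds (4 π electrons) plus a heteroatom lone pair (2) give 6 π electrons. 6 = 4(1)+2, so ring A is aromatic (pyrrole).
Rings B and C form a fused bicyclic system (with one N–H) with 9 sp² atoms and 10 π electrons from ring double bonds plus a heteroatom lone pair. 10 = 4(2)+2, so the system is aromatic and both rings count as aromatic (indole).
Ring D has only sp² ring atoms; a planar conformation would have a fully conjugated π system of 4 electrons. But 4 = 4(1), which is 4n not 4n+2, so ring D is not aromatic (cyclopentadienyl cation).
Aromatic: A, B, C. Total: 3.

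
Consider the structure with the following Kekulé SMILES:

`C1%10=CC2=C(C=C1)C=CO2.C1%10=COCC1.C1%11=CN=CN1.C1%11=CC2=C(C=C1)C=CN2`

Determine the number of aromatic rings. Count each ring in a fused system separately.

5

The SMILES encodes a six-membered carbon ring with three alternating C=C double bonds, fused to a five-membered ring containing one oxygen and two C=C double bonds; a five-membered ring of four carbons and one oxygen, with one C=C double bond and two sp³ carbons; a five-membered ring with nitrogens at positions 1 and 3 (one bearing H, one in a C=N bond) and two double bonds; a six-membered carbon ring with three alternating C=C double bonds, fused to a five-membered ring containing one N–H nitrogen and two C=C double bonds.
The fused 6/5-membered bicyclic (with one oxygen) is a single π system with 9 sp² atoms and 10 π electrons from ring double bonds plus a heteroatom lone pair. 10 = 4(2)+2, so the system is aromatic and both rings count as aromatic (benzofuran).
The 5-membered ring with one oxygen has two sp³ carbons, so it is not fully conjugated — not aromatic (2,3-dihydrofuran).
The 5-membered ring with two nitrogens (one N–H, one =N–) has a continuous p-orbital overlap around the ring; 2 ring double bonds (4 π electrons) plus a heteroatom lone pair (2) give 6 π electrons. That satisfies 4n+2 with n=1, so it is aromatic (imidazole).
The fused 6/5-membered bicyclic (with one N–H) is a single π system with 9 sp² atoms and 10 π electrons from ring double bonds plus a heteroatom lone pair. 10 = 4(2)+2, so the system is aromatic and both rings count as aromatic (indole).
5 of the 6 rings are aromatic. Total: 5.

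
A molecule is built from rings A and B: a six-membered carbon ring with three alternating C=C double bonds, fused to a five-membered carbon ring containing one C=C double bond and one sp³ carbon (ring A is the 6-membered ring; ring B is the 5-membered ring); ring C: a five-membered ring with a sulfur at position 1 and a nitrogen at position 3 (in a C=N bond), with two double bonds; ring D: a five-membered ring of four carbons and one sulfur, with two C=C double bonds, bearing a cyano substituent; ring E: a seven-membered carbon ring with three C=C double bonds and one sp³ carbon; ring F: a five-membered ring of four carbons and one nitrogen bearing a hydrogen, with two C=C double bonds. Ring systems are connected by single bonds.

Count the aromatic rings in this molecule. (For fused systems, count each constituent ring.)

4

Ring A has a continuous p-orbital overlap around the ring; 3 ring double bonds give 6 π electrons. 6 = 4(1)+2, so ring A is aromatic (benzene ring).
Ring B has one sp³ carbon, so it is not fully conjugated — not aromatic (cyclopentene ring).
Ring C has a continuous p-orbital overlap around the ring; 2 ring double bonds (4 π electrons) plus a heteroatom lone pair (2) give 6 π electrons. That satisfies 4n+2 with n=1, so ring C is aromatic (thiazole).
Ring D is planar and fully conjugated; 2 ring double bonds (4 π electrons) plus a heteroatom lone pair (2) give 6 π electrons. 6 = 4(1)+2, so ring D is aromatic (thiophene).
Ring E has one sp³ carbon, so it is not fully conjugated — not aromatic (cycloheptatriene).
Ring F is planar and fully conjugated; 2 ring double bonds (4 π electrons) plus a heteroatom lone pair (2) give 6 π electrons. That satisfies 4n+2 with n=1, so ring F is aromatic (pyrrole).
Aromatic: A, C, D, F. Total: 4.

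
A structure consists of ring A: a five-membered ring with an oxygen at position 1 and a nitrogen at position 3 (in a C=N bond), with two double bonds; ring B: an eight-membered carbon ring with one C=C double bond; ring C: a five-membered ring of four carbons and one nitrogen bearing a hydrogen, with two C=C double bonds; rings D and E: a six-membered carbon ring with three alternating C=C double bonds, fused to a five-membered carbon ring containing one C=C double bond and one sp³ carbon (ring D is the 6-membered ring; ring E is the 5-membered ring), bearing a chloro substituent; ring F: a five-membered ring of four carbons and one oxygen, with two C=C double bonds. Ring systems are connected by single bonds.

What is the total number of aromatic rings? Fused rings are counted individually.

4

Ring A has a continuous p-orbital overlap around the ring; 2 ring double bonds (4 π electrons) plus a heteroatom lone pair (2) give 6 π electrons. 6 = 4(1)+2, so ring A is aromatic (oxazole).
Ring B has six sp³ carbons, so it is not fully conjugated — not aromatic (cyclooctene).
Ring C is planar and fully conjugated; 2 ring double bonds (4 π electrons) plus a heteroatom lone pair (2) give 6 π electrons. 6 = 4(1)+2, so ring C is aromatic (pyrrole).
Ring D is fully conjugated (every ring atom contributes a p orbital); 3 ring double bonds give 6 π electrons. Since 6 = 4n+2 (n=1), ring D is aromatic (benzene ring).
Ring E has one sp³ carbon, so it is not fully conjugated — not aromatic (cyclopentene ring).
Ring F is planar and fully conjugated; 2 ring double bonds (4 π electrons) plus a heteroatom lone pair (2) give 6 π electrons. Since 6 = 4n+2 (n=1), ring F is aromatic (furan).
Aromatic: A, C, D, F. Total: 4.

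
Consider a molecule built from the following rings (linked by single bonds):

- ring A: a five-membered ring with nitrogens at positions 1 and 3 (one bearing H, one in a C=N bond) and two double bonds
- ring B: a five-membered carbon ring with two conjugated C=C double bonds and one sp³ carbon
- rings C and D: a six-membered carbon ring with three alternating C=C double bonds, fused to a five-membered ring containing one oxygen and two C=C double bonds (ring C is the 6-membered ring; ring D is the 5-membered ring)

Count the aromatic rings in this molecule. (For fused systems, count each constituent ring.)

3

Ring A is planar and fully conjugated; 2 ring double bonds (4 π electrons) plus a heteroatom lone pair (2) give 6 π electrons. That satisfies 4n+2 with n=1, so ring A is aromatic (imidazole).
Ring B has one sp³ carbon, so it is not fully conjugated — not aromatic (cyclopentadiene).
Rings C and D form a fused bicyclic system (with one oxygen) with 9 sp² atoms and 10 π electrons from ring double bonds plus a heteroatom lone pair. 10 = 4(2)+2, so the system is aromatic and both rings count as aromatic (benzofuran).
Aromatic: A, C, D. Total: 3.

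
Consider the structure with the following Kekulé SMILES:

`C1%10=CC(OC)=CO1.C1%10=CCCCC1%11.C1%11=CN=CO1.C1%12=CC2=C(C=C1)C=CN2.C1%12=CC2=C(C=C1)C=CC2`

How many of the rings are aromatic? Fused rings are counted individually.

The SMILES encodes a five-membered ring of four carbons and one oxygen, with two C=C double bonds; a six-membered carbon ring with one C=C double bond; a five-membered ring with an oxygen at position 1 and a nitrogen at position 3 (in a C=N bond), with two double bonds; a six-membered carbon ring with three alternating C=C double bonds, fused to a five-membered ring containing one N–H nitrogen and two C=C double bonds; a six-membered carbon ring with three alternating C=C double bonds, fused to a five-membered carbon ring containing one C=C double bond and one sp³ carbon.
The 5-membered ring with one oxygen has a continuous p-orbital overlap around the ring; 2 ring double bonds (4 π electrons) plus a heteroatom lone pair (2) give 6 π electrons. Since 6 = 4n+2 (n=1), it is aromatic (furan).
The 6-membered ring has four sp³ carbons, so it is not fully conjugated — not aromatic (cyclohexene).
The 5-membered ring with one oxygen and one =N– is planar and fully conjugated; 2 ring double bonds (4 π electrons) plus a heteroatom lone pair (2) give 6 π electrons. 6 = 4(1)+2, so it is aromatic (oxazole).
The fused 6/5-membered bicyclic (with one N–H) is a single π system with 9 sp² atoms and 10 π electrons from ring double bonds plus a heteroatom lone pair. 10 = 4(2)+2, so the system is aromatic and both rings count as aromatic (indole).
The second 6-membered ring is planar and fully conjugated; 3 ring double bonds give 6 π electrons. Since 6 = 4n+2 (n=1), it is aromatic (benzene ring).
The 5-membered ring has one sp³ carbon, so it is not fully conjugated — not aromatic (cyclopentene ring).
5 of the 7 rings are aromatic. Total: 5.

5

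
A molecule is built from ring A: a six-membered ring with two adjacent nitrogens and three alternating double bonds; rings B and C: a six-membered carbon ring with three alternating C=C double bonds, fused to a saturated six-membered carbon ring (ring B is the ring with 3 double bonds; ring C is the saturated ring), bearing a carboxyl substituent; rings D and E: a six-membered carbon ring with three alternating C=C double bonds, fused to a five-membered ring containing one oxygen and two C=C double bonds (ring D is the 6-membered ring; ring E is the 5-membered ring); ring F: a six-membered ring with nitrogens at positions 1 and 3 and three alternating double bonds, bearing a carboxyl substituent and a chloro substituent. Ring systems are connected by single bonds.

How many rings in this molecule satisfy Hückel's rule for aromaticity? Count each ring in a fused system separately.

Ring A has a continuous p-orbital overlap around the ring; 3 ring double bonds give 6 π electrons. 6 = 4(1)+2, so ring A is aromatic (pyridazine).
Ring B is planar and fully conjugated; 3 ring double bonds give 6 π electrons. That satisfies 4n+2 with n=1, so ring B is aromatic (benzene ring).
Ring C has four sp³ carbons, so it is not fully conjugated — not aromatic (cyclohexane ring).
Rings D and E form a fused bicyclic system (with one oxygen) with 9 sp² atoms and 10 π electrons from ring double bonds plus a heteroatom lone pair. 10 = 4(2)+2, so the system is aromatic and both rings count as aromatic (benzofuran).
Ring F is planar and fully conjugated; 3 ring double bonds give 6 π electrons. Since 6 = 4n+2 (n=1), ring F is aromatic (pyrimidine).
Aromatic: A, B, D, E, F. Total: 5.

5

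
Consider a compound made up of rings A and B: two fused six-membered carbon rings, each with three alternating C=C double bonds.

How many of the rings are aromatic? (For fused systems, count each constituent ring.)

Rings A and B form a fused bicyclic system with 10 sp² atoms and 10 π electrons from ring double bonds. 10 = 4(2)+2, so the system is aromatic and both rings count as aromatic (naphthalene).
Aromatic: A, B. Total: 2.

2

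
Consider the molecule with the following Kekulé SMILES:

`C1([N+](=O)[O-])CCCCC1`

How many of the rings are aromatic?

The SMILES encodes a six-membered saturated carbon ring.
The 6-membered ring has only sp³ atoms, so it is not fully conjugated — not aromatic (cyclohexane).

0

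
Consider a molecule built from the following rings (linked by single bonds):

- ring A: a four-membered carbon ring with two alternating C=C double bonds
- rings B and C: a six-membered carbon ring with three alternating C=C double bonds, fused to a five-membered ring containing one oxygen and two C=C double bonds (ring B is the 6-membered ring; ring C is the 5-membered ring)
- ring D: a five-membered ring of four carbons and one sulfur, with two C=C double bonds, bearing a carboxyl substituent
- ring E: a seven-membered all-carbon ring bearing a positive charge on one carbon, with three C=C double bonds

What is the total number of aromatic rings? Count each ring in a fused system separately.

4

Ring A has only sp² ring atoms; a planar conformation would have a fully conjugated π system of 4 electrons. But 4 = 4(1), which is 4n not 4n+2, so ring A is not aromatic (cyclobutadiene) — cyclobutadiene is antiaromatic and distorts to a rectangle.
Rings B and C form a fused bicyclic system (with one oxygen) with 9 sp² atoms and 10 π electrons from ring double bonds plus a heteroatom lone pair. 10 = 4(2)+2, so the system is aromatic and both rings count as aromatic (benzofuran).
Ring D is planar and fully conjugated; 2 ring double bonds (4 π electrons) plus a heteroatom lone pair (2) give 6 π electrons. 6 = 4(1)+2, so ring D is aromatic (thiophene).
Ring E has a continuous p-orbital overlap around the ring; 3 ring double bonds (6 π electrons) plus the carbocation's empty p orbital (0, but keeps the ring conjugated) give 6 π electrons. That satisfies 4n+2 with n=1, so ring E is aromatic (tropylium cation).
Aromatic: B, C, D, E. Total: 4.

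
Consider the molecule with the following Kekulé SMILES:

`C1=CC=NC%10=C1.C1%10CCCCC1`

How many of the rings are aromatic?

1

The SMILES encodes a six-membered ring of five carbons and one nitrogen with three alternating double bonds; a six-membered saturated carbon ring.
The 6-membered ring with one nitrogen is fully conjugated (every ring atom contributes a p orbital); 3 ring double bonds give 6 π electrons. Since 6 = 4n+2 (n=1), it is aromatic (pyridine).
The 6-membered ring has only sp³ atoms, so it is not fully conjugated — not aromatic (cyclohexane).
1 of the 2 rings is aromatic. Total: 1.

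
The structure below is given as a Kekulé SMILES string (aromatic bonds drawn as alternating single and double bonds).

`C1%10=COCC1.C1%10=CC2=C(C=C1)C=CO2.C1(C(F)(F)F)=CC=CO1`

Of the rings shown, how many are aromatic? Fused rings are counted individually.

The SMILES encodes a five-membered ring of four carbons and one oxygen, with one C=C double bond and two sp³ carbons; a six-membered carbon ring with three alternating C=C double bonds, fused to a five-membered ring containing one oxygen and two C=C double bonds; a five-membered ring of four carbons and one oxygen, with two C=C double bonds.
The 5-membered ring with one oxygen has two sp³ carbons, so it is not fully conjugated — not aromatic (2,3-dihydrofuran).
The fused 6/5-membered bicyclic (with one oxygen) is a single π system with 9 sp² atoms and 10 π electrons from ring double bonds plus a heteroatom lone pair. 10 = 4(2)+2, so the system is aromatic and both rings count as aromatic (benzofuran).
The second 5-membered ring with one oxygen has a continuous p-orbital overlap around the ring; 2 ring double bonds (4 π electrons) plus a heteroatom lone pair (2) give 6 π electrons. Since 6 = 4n+2 (n=1), it is aromatic (furan).
3 of the 4 rings are aromatic. Total: 3.

3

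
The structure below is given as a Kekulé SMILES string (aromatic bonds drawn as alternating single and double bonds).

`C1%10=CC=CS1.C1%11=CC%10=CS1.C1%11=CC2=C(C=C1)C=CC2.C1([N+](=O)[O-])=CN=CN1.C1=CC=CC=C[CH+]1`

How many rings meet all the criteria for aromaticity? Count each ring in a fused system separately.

5

The SMILES encodes a five-membered ring of four carbons and one sulfur, with two C=C double bonds; a five-membered ring of four carbons and one sulfur, with two C=C double bonds; a six-membered carbon ring with three alternating C=C double bonds, fused to a five-membered carbon ring containing one C=C double bond and one sp³ carbon; a five-membered ring with nitrogens at positions 1 and 3 (one bearing H, one in a C=N bond) and two double bonds; a seven-membered all-carbon ring bearing a positive charge on one carbon, with three C=C double bonds.
The 5-membered ring with one sulfur is fully conjugated (every ring atom contributes a p orbital); 2 ring double bonds (4 π electrons) plus a heteroatom lone pair (2) give 6 π electrons. That satisfies 4n+2 with n=1, so it is aromatic (thiophene).
The second 5-membered ring with one sulfur is planar and fully conjugated; 2 ring double bonds (4 π electrons) plus a heteroatom lone pair (2) give 6 π electrons. Since 6 = 4n+2 (n=1), it is aromatic (thiophene).
The 6-membered ring has a continuous p-orbital overlap around the ring; 3 ring double bonds give 6 π electrons. Since 6 = 4n+2 (n=1), it is aromatic (benzene ring).
The 5-membered ring has one sp³ carbon, so it is not fully conjugated — not aromatic (cyclopentene ring).
The 5-membered ring with two nitrogens (one N–H, one =N–) has a continuous p-orbital overlap around the ring; 2 ring double bonds (4 π electrons) plus a heteroatom lone pair (2) give 6 π electrons. Since 6 = 4n+2 (n=1), it is aromatic (imidazole).
The 7-membered ring is planar and fully conjugated; 3 ring double bonds (6 π electrons) plus the carbocation's empty p orbital (0, but keeps the ring conjugated) give 6 π electrons. That satisfies 4n+2 with n=1, so it is aromatic (tropylium cation).
5 of the 6 rings are aromatic. Total: 5.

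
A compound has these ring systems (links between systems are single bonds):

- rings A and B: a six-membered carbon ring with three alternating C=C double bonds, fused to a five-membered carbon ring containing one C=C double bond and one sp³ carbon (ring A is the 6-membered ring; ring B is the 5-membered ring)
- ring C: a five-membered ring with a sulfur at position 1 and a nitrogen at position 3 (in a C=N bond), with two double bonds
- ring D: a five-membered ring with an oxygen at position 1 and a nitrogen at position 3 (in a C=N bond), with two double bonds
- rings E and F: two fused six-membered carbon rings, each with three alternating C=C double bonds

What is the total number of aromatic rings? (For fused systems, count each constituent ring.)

Ring A is planar and fully conjugated; 3 ring double bonds give 6 π electrons. That satisfies 4n+2 with n=1, so ring A is aromatic (benzene ring).
Ring B has one sp³ carbon, so it is not fully conjugated — not aromatic (cyclopentene ring).
Ring C is fully conjugated (every ring atom contributes a p orbital); 2 ring double bonds (4 π electrons) plus a heteroatom lone pair (2) give 6 π electrons. 6 = 4(1)+2, so ring C is aromatic (thiazole).
Ring D has a continuous p-orbital overlap around the ring; 2 ring double bonds (4 π electrons) plus a heteroatom lone pair (2) give 6 π electrons. That satisfies 4n+2 with n=1, so ring D is aromatic (oxazole).
Rings E and F form a fused bicyclic system with 10 sp² atoms and 10 π electrons from ring double bonds. 10 = 4(2)+2, so the system is aromatic and both rings count as aromatic (naphthalene).
Aromatic: A, C, D, E, F. Total: 5.

5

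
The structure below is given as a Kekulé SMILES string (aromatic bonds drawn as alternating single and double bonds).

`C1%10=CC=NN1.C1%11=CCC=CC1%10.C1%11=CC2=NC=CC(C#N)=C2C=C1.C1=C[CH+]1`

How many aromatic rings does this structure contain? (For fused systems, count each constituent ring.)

4

The SMILES encodes a five-membered ring with two adjacent nitrogens (one bearing H, one in a double bond) and two double bonds; a six-membered carbon ring with two isolated C=C double bonds and two sp³ carbons; two fused six-membered rings, each with three alternating double bonds; one ring is all carbon and the other has one ring nitrogen; a three-membered all-carbon ring bearing a positive charge on one carbon, with one C=C double bond.
The 5-membered ring with two adjacent nitrogens (one N–H, one =N–) is fully conjugated (every ring atom contributes a p orbital); 2 ring double bonds (4 π electrons) plus a heteroatom lone pair (2) give 6 π electrons. That satisfies 4n+2 with n=1, so it is aromatic (pyrazole).
The 6-membered ring has two sp³ carbons, so it is not fully conjugated — not aromatic (1,4-cyclohexadiene).
The fused 6/6-membered bicyclic (with one nitrogen) is a single π system with 10 sp² atoms and 10 π electrons from ring double bonds. 10 = 4(2)+2, so the system is aromatic and both rings count as aromatic (quinoline).
The 3-membered ring is fully conjugated (every ring atom contributes a p orbital); 1 ring double bond (2 π electrons) plus the carbocation's empty p orbital (0, but keeps the ring conjugated) give 2 π electrons. That satisfies 4n+2 with n=0, so it is aromatic (cyclopropenyl cation).
4 of the 5 rings are aromatic. Total: 4.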